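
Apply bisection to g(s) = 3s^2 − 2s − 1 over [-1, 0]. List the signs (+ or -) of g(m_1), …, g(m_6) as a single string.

s = -0.5 gives g = 0.75, positive; keep [-0.5, 0]
s = -0.25 gives g = -0.3125, negative; keep [-0.5, -0.25]
s = -0.375 gives g = 0.171875, positive; keep [-0.375, -0.25]
s = -0.3125 gives g = -0.082, negative; keep [-0.375, -0.3125]
s = -0.34375 gives g = 0.042, positive; keep [-0.34375, -0.3125]
s = -0.328125 gives g = -0.0208, negative; keep [-0.34375, -0.328125]

+-+-+-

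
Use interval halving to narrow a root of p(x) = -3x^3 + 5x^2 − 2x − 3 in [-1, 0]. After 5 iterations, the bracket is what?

[-0.5625, -0.53125]

p(-0.5) = -0.375 < 0, so the root lies in [-1, -0.5]
p(-0.75) = 2.578125 > 0, so the root lies in [-0.75, -0.5]
p(-0.625) = 0.935547 > 0, so the root lies in [-0.625, -0.5]
p(-0.5625) = 0.241 > 0, so the root lies in [-0.5625, -0.5]
p(-0.53125) = -0.0766 < 0, so the root lies in [-0.5625, -0.53125]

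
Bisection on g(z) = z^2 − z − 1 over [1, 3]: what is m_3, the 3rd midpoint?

1.75

m = 2, g(m) = 1 (+); new bracket [1, 2]
m = 1.5, g(m) = -0.25 (−); new bracket [1.5, 2]
m = 1.75, g(m) = 0.3125 (+); new bracket [1.5, 1.75]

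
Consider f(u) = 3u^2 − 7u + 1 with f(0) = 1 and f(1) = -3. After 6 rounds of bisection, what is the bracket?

m = 0.5, f(m) = -1.75 (−); new bracket [0, 0.5]
m = 0.25, f(m) = -0.5625 (−); new bracket [0, 0.25]
m = 0.125, f(m) = 0.171875 (+); new bracket [0.125, 0.25]
m = 0.1875, f(m) = -0.207 (−); new bracket [0.125, 0.1875]
m = 0.15625, f(m) = -0.0205 (−); new bracket [0.125, 0.15625]
m = 0.140625, f(m) = 0.075 (+); new bracket [0.140625, 0.15625]

[0.140625, 0.15625]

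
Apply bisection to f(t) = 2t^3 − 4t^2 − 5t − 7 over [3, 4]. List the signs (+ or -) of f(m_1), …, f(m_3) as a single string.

++-

m = 3.5, f(m) = 12.25 (+); new bracket [3, 3.5]
m = 3.25, f(m) = 3.15625 (+); new bracket [3, 3.25]
m = 3.125, f(m) = -0.652344 (−); new bracket [3.125, 3.25]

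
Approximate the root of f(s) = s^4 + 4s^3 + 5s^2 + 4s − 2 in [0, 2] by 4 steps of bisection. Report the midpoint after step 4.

midpoint 1: f = 12 > 0 → [0, 1]
midpoint 0.5: f = 1.8125 > 0 → [0, 0.5]
midpoint 0.25: f = -0.621094 < 0 → [0.25, 0.5]
midpoint 0.375: f = 0.4338 > 0 → [0.25, 0.375]

0.375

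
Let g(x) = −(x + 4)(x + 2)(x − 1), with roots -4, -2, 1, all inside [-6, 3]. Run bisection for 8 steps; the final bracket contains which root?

1

m = -1.5, g(m) = 3.125 (+); new bracket [-1.5, 3]
m = 0.75, g(m) = 3.265625 (+); new bracket [0.75, 3]
m = 1.875, g(m) = -19.919922 (−); new bracket [0.75, 1.875]
m = 1.3125, g(m) = -5.4993 (−); new bracket [0.75, 1.3125]
m = 1.03125, g(m) = -0.4766 (−); new bracket [0.75, 1.03125]
m = 0.890625, g(m) = 1.5462 (+); new bracket [0.890625, 1.03125]
m = 0.9609375, g(m) = 0.5738 (+); new bracket [0.9609375, 1.03125]
m = 0.99609375, g(m) = 0.0585 (+); new bracket [0.99609375, 1.03125]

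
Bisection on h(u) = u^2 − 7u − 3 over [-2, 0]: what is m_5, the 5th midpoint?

midpoint -1: h = 5 > 0 → [-1, 0]
midpoint -0.5: h = 0.75 > 0 → [-0.5, 0]
midpoint -0.25: h = -1.1875 < 0 → [-0.5, -0.25]
midpoint -0.375: h = -0.2344 < 0 → [-0.5, -0.375]
midpoint -0.4375: h = 0.2539 > 0 → [-0.4375, -0.375]

-0.4375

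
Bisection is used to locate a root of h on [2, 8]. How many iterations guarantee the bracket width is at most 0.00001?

Width after n steps is 6/2^n. Need 2^n ≥ 6/0.00001 = 600000.
2^19 = 524288 < 600000 ≤ 2^20 = 1048576, so n = 20.

20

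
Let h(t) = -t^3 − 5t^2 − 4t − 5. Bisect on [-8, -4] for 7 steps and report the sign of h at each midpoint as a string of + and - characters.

+++-+--

h(-6) = 55 > 0, so the root lies in [-6, -4]
h(-5) = 15 > 0, so the root lies in [-5, -4]
h(-4.5) = 2.875 > 0, so the root lies in [-4.5, -4]
h(-4.25) = -1.5469 < 0, so the root lies in [-4.5, -4.25]
h(-4.375) = 0.5371 > 0, so the root lies in [-4.375, -4.25]
h(-4.3125) = -0.5359 < 0, so the root lies in [-4.375, -4.3125]
h(-4.34375) = -0.0072 < 0, so the root lies in [-4.375, -4.34375]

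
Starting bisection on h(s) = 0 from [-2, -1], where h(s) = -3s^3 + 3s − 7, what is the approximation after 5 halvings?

-1.59375

midpoint -1.5: h = -1.375 < 0 → [-2, -1.5]
midpoint -1.75: h = 3.828125 > 0 → [-1.75, -1.5]
midpoint -1.625: h = 0.998047 > 0 → [-1.625, -1.5]
midpoint -1.5625: h = -0.2434 < 0 → [-1.625, -1.5625]
midpoint -1.59375: h = 0.3633 > 0 → [-1.59375, -1.5625]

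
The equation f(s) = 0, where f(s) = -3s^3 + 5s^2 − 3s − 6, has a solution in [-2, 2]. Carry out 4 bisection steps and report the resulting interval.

s = 0 gives f = -6, negative; keep [-2, 0]
s = -1 gives f = 5, positive; keep [-1, 0]
s = -0.5 gives f = -2.875, negative; keep [-1, -0.5]
s = -0.75 gives f = 0.3281, positive; keep [-0.75, -0.5]

[-0.75, -0.5]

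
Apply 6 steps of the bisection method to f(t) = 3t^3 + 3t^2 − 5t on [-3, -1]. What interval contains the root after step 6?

[-1.90625, -1.875]

m = -2, f(m) = -2 (−); new bracket [-2, -1]
m = -1.5, f(m) = 4.125 (+); new bracket [-2, -1.5]
m = -1.75, f(m) = 1.859375 (+); new bracket [-2, -1.75]
m = -1.875, f(m) = 0.1465 (+); new bracket [-2, -1.875]
m = -1.9375, f(m) = -0.8704 (−); new bracket [-1.9375, -1.875]
m = -1.90625, f(m) = -0.3481 (−); new bracket [-1.90625, -1.875]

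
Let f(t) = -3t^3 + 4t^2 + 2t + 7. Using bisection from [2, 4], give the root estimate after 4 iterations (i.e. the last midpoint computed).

2.125

t = 3 gives f = -32, negative; keep [2, 3]
t = 2.5 gives f = -9.875, negative; keep [2, 2.5]
t = 2.25 gives f = -2.421875, negative; keep [2, 2.25]
t = 2.125 gives f = 0.5254, positive; keep [2.125, 2.25]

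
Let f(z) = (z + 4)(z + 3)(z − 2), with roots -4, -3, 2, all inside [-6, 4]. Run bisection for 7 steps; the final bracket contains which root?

midpoint -1: f = -18 < 0 → [-1, 4]
midpoint 1.5: f = -12.375 < 0 → [1.5, 4]
midpoint 2.75: f = 29.109375 > 0 → [1.5, 2.75]
midpoint 2.125: f = 3.9238 > 0 → [1.5, 2.125]
midpoint 1.8125: f = -5.2449 < 0 → [1.8125, 2.125]
midpoint 1.96875: f = -0.9268 < 0 → [1.96875, 2.125]
midpoint 2.046875: f = 1.4305 > 0 → [1.96875, 2.046875]

2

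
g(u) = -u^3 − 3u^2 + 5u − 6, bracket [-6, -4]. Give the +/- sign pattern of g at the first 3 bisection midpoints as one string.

++-

u = -5 gives g = 19, positive; keep [-5, -4]
u = -4.5 gives g = 1.875, positive; keep [-4.5, -4]
u = -4.25 gives g = -4.671875, negative; keep [-4.5, -4.25]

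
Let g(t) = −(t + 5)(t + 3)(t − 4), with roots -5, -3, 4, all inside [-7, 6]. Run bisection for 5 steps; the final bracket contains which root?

4

g(-0.5) = 50.625 > 0, so the root lies in [-0.5, 6]
g(2.75) = 55.703125 > 0, so the root lies in [2.75, 6]
g(4.375) = -25.927734 < 0, so the root lies in [2.75, 4.375]
g(3.5625) = 24.5837 > 0, so the root lies in [3.5625, 4.375]
g(3.96875) = 1.9532 > 0, so the root lies in [3.96875, 4.375]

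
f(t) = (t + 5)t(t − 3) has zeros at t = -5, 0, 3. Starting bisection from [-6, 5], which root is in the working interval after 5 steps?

-5

t = -0.5 gives f = 7.875, positive; keep [-6, -0.5]
t = -3.25 gives f = 35.546875, positive; keep [-6, -3.25]
t = -4.625 gives f = 13.224609, positive; keep [-6, -4.625]
t = -5.3125 gives f = -13.8, negative; keep [-5.3125, -4.625]
t = -4.96875 gives f = 1.2373, positive; keep [-5.3125, -4.96875]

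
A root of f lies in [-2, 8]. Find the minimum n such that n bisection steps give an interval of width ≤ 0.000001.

Width after n steps is 10/2^n. Need 2^n ≥ 10/0.000001 = 10000000.
2^23 = 8388608 < 10000000 ≤ 2^24 = 16777216, so n = 24.

24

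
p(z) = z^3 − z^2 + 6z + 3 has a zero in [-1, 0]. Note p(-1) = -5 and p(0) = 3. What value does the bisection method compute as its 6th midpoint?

m = -0.5, p(m) = -0.375 (−); new bracket [-0.5, 0]
m = -0.25, p(m) = 1.421875 (+); new bracket [-0.5, -0.25]
m = -0.375, p(m) = 0.556641 (+); new bracket [-0.5, -0.375]
m = -0.4375, p(m) = 0.0999 (+); new bracket [-0.5, -0.4375]
m = -0.46875, p(m) = -0.1352 (−); new bracket [-0.46875, -0.4375]
m = -0.453125, p(m) = -0.0171 (−); new bracket [-0.453125, -0.4375]

-0.453125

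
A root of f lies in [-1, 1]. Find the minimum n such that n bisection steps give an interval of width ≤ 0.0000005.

Width after n steps is 2/2^n. Need 2^n ≥ 2/0.0000005 = 4000000.
2^21 = 2097152 < 4000000 ≤ 2^22 = 4194304, so n = 22.

22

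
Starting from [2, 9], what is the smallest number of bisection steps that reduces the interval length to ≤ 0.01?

10

Width after n steps is 7/2^n. Need 2^n ≥ 7/0.01 = 700.
2^9 = 512 < 700 ≤ 2^10 = 1024, so n = 10.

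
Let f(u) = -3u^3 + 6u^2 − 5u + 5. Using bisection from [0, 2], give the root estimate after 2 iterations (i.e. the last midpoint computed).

1.5

f(1) = 3 > 0, so the root lies in [1, 2]
f(1.5) = 0.875 > 0, so the root lies in [1.5, 2]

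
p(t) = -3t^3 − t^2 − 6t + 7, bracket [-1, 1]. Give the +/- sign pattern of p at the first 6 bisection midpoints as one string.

midpoint 0: p = 7 > 0 → [0, 1]
midpoint 0.5: p = 3.375 > 0 → [0.5, 1]
midpoint 0.75: p = 0.671875 > 0 → [0.75, 1]
midpoint 0.875: p = -1.0254 < 0 → [0.75, 0.875]
midpoint 0.8125: p = -0.1443 < 0 → [0.75, 0.8125]
midpoint 0.78125: p = 0.2716 > 0 → [0.78125, 0.8125]

+++--+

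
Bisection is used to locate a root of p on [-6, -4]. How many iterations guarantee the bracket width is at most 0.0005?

Width after n steps is 2/2^n. Need 2^n ≥ 2/0.0005 = 4000.
2^11 = 2048 < 4000 ≤ 2^12 = 4096, so n = 12.

12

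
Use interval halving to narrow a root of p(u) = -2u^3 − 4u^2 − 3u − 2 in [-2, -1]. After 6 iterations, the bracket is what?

p(-1.5) = 0.25 > 0, so the root lies in [-1.5, -1]
p(-1.25) = -0.59375 < 0, so the root lies in [-1.5, -1.25]
p(-1.375) = -0.238281 < 0, so the root lies in [-1.5, -1.375]
p(-1.4375) = -0.0122 < 0, so the root lies in [-1.5, -1.4375]
p(-1.46875) = 0.1142 > 0, so the root lies in [-1.46875, -1.4375]
p(-1.453125) = 0.0498 > 0, so the root lies in [-1.453125, -1.4375]

[-1.453125, -1.4375]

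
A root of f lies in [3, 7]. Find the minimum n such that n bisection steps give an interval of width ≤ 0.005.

Width after n steps is 4/2^n. Need 2^n ≥ 4/0.005 = 800.
2^9 = 512 < 800 ≤ 2^10 = 1024, so n = 10.

10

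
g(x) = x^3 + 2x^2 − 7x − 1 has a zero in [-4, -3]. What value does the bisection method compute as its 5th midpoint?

g(-3.5) = 5.125 > 0, so the root lies in [-4, -3.5]
g(-3.75) = 0.640625 > 0, so the root lies in [-4, -3.75]
g(-3.875) = -2.029297 < 0, so the root lies in [-3.875, -3.75]
g(-3.8125) = -0.6575 < 0, so the root lies in [-3.8125, -3.75]
g(-3.78125) = 0.0007 > 0, so the root lies in [-3.8125, -3.78125]

-3.78125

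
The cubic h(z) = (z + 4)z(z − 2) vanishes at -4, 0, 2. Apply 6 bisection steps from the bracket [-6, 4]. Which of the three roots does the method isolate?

-4

h(-1) = 9 > 0, so the root lies in [-6, -1]
h(-3.5) = 9.625 > 0, so the root lies in [-6, -3.5]
h(-4.75) = -24.046875 < 0, so the root lies in [-4.75, -3.5]
h(-4.125) = -3.1582 < 0, so the root lies in [-4.125, -3.5]
h(-3.8125) = 4.155 > 0, so the root lies in [-4.125, -3.8125]
h(-3.96875) = 0.7403 > 0, so the root lies in [-4.125, -3.96875]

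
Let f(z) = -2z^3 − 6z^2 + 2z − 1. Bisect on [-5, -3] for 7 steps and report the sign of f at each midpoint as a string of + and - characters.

++-+--+

m = -4, f(m) = 23 (+); new bracket [-4, -3]
m = -3.5, f(m) = 4.25 (+); new bracket [-3.5, -3]
m = -3.25, f(m) = -2.21875 (−); new bracket [-3.5, -3.25]
m = -3.375, f(m) = 0.793 (+); new bracket [-3.375, -3.25]
m = -3.3125, f(m) = -0.7671 (−); new bracket [-3.375, -3.3125]
m = -3.34375, f(m) = -0.0008 (−); new bracket [-3.375, -3.34375]
m = -3.359375, f(m) = 0.3926 (+); new bracket [-3.359375, -3.34375]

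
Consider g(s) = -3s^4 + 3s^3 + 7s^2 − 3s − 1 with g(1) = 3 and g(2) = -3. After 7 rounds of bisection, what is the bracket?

midpoint 1.5: g = 5.1875 > 0 → [1.5, 2]
midpoint 1.75: g = 3.128906 > 0 → [1.75, 2]
midpoint 1.875: g = 0.680908 > 0 → [1.875, 2]
midpoint 1.9375: g = -0.991 < 0 → [1.875, 1.9375]
midpoint 1.90625: g = -0.1148 < 0 → [1.875, 1.90625]
midpoint 1.890625: g = 0.2929 > 0 → [1.890625, 1.90625]
midpoint 1.8984375: g = 0.0916 > 0 → [1.8984375, 1.90625]

[1.8984375, 1.90625]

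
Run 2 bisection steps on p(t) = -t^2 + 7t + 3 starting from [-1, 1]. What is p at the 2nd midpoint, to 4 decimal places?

-0.7500

t = 0 gives p = 3, positive; keep [-1, 0]
t = -0.5 gives p = -0.75, negative; keep [-0.5, 0]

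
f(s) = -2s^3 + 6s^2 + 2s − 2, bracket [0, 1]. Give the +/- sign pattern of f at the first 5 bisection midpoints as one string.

+---+

midpoint 0.5: f = 0.25 > 0 → [0, 0.5]
midpoint 0.25: f = -1.15625 < 0 → [0.25, 0.5]
midpoint 0.375: f = -0.511719 < 0 → [0.375, 0.5]
midpoint 0.4375: f = -0.144 < 0 → [0.4375, 0.5]
midpoint 0.46875: f = 0.0499 > 0 → [0.4375, 0.46875]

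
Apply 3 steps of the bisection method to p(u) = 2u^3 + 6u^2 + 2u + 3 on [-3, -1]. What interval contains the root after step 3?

m = -2, p(m) = 7 (+); new bracket [-3, -2]
m = -2.5, p(m) = 4.25 (+); new bracket [-3, -2.5]
m = -2.75, p(m) = 1.28125 (+); new bracket [-3, -2.75]

[-3, -2.75]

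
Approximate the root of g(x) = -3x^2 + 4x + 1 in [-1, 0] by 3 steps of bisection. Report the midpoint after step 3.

-0.125

midpoint -0.5: g = -1.75 < 0 → [-0.5, 0]
midpoint -0.25: g = -0.1875 < 0 → [-0.25, 0]
midpoint -0.125: g = 0.453125 > 0 → [-0.25, -0.125]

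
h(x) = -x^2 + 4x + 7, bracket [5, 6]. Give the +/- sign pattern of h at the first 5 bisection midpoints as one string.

-+-+-

x = 5.5 gives h = -1.25, negative; keep [5, 5.5]
x = 5.25 gives h = 0.4375, positive; keep [5.25, 5.5]
x = 5.375 gives h = -0.390625, negative; keep [5.25, 5.375]
x = 5.3125 gives h = 0.0273, positive; keep [5.3125, 5.375]
x = 5.34375 gives h = -0.1807, negative; keep [5.3125, 5.34375]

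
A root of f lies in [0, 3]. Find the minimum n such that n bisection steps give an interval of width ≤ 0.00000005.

Width after n steps is 3/2^n. Need 2^n ≥ 3/0.00000005 = 60000000.
2^25 = 33554432 < 60000000 ≤ 2^26 = 67108864, so n = 26.

26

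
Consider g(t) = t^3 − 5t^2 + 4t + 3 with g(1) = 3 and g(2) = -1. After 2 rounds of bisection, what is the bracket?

[1.75, 2]

t = 1.5 gives g = 1.125, positive; keep [1.5, 2]
t = 1.75 gives g = 0.046875, positive; keep [1.75, 2]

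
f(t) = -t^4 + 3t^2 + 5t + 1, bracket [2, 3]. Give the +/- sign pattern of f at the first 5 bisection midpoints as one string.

-+-+-

t = 2.5 gives f = -6.8125, negative; keep [2, 2.5]
t = 2.25 gives f = 1.808594, positive; keep [2.25, 2.5]
t = 2.375 gives f = -2.019775, negative; keep [2.25, 2.375]
t = 2.3125 gives f = 0.008, positive; keep [2.3125, 2.375]
t = 2.34375 gives f = -0.9766, negative; keep [2.3125, 2.34375]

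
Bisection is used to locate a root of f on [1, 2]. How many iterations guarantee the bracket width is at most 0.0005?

11

Width after n steps is 1/2^n. Need 2^n ≥ 1/0.0005 = 2000.
2^10 = 1024 < 2000 ≤ 2^11 = 2048, so n = 11.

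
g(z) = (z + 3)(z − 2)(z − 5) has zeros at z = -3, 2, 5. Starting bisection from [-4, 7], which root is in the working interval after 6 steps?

g(1.5) = 7.875 > 0, so the root lies in [-4, 1.5]
g(-1.25) = 35.546875 > 0, so the root lies in [-4, -1.25]
g(-2.625) = 13.224609 > 0, so the root lies in [-4, -2.625]
g(-3.3125) = -13.8 < 0, so the root lies in [-3.3125, -2.625]
g(-2.96875) = 1.2373 > 0, so the root lies in [-3.3125, -2.96875]
g(-3.140625) = -5.8849 < 0, so the root lies in [-3.140625, -2.96875]

-3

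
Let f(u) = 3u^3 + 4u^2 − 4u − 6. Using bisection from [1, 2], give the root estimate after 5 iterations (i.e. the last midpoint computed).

f(1.5) = 7.125 > 0, so the root lies in [1, 1.5]
f(1.25) = 1.109375 > 0, so the root lies in [1, 1.25]
f(1.125) = -1.166016 < 0, so the root lies in [1.125, 1.25]
f(1.1875) = -0.0857 < 0, so the root lies in [1.1875, 1.25]
f(1.21875) = 0.4972 > 0, so the root lies in [1.1875, 1.21875]

1.21875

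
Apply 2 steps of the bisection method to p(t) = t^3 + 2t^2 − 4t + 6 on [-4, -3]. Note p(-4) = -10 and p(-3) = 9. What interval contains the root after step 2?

m = -3.5, p(m) = 1.625 (+); new bracket [-4, -3.5]
m = -3.75, p(m) = -3.609375 (−); new bracket [-3.75, -3.5]

[-3.75, -3.5]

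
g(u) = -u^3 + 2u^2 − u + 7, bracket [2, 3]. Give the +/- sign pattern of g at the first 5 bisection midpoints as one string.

+-+--

g(2.5) = 1.375 > 0, so the root lies in [2.5, 3]
g(2.75) = -1.421875 < 0, so the root lies in [2.5, 2.75]
g(2.625) = 0.068359 > 0, so the root lies in [2.625, 2.75]
g(2.6875) = -0.6531 < 0, so the root lies in [2.625, 2.6875]
g(2.65625) = -0.2865 < 0, so the root lies in [2.625, 2.65625]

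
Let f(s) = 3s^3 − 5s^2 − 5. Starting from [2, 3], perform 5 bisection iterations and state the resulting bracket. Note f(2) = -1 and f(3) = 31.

[2.03125, 2.0625]

s = 2.5 gives f = 10.625, positive; keep [2, 2.5]
s = 2.25 gives f = 3.859375, positive; keep [2, 2.25]
s = 2.125 gives f = 1.208984, positive; keep [2, 2.125]
s = 2.0625 gives f = 0.0515, positive; keep [2, 2.0625]
s = 2.03125 gives f = -0.4872, negative; keep [2.03125, 2.0625]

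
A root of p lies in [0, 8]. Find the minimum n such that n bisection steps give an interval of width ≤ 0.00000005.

Width after n steps is 8/2^n. Need 2^n ≥ 8/0.00000005 = 160000000.
2^27 = 134217728 < 160000000 ≤ 2^28 = 268435456, so n = 28.

28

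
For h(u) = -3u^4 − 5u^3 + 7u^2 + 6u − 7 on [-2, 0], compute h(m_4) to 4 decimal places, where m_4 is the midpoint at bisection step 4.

0.2590

midpoint -1: h = -4 < 0 → [-2, -1]
midpoint -1.5: h = 1.4375 > 0 → [-1.5, -1]
midpoint -1.25: h = -1.121094 < 0 → [-1.5, -1.25]
midpoint -1.375: h = 0.259 > 0 → [-1.375, -1.25]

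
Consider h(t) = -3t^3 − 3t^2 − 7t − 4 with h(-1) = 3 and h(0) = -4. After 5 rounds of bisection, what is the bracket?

[-0.65625, -0.625]

midpoint -0.5: h = -0.875 < 0 → [-1, -0.5]
midpoint -0.75: h = 0.828125 > 0 → [-0.75, -0.5]
midpoint -0.625: h = -0.064453 < 0 → [-0.75, -0.625]
midpoint -0.6875: h = 0.3694 > 0 → [-0.6875, -0.625]
midpoint -0.65625: h = 0.1496 > 0 → [-0.65625, -0.625]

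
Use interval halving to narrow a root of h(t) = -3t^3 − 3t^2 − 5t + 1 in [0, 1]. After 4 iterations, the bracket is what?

[0.125, 0.1875]

m = 0.5, h(m) = -2.625 (−); new bracket [0, 0.5]
m = 0.25, h(m) = -0.484375 (−); new bracket [0, 0.25]
m = 0.125, h(m) = 0.322266 (+); new bracket [0.125, 0.25]
m = 0.1875, h(m) = -0.0627 (−); new bracket [0.125, 0.1875]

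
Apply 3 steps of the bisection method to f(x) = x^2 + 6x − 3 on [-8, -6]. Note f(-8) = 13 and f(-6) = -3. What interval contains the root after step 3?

midpoint -7: f = 4 > 0 → [-7, -6]
midpoint -6.5: f = 0.25 > 0 → [-6.5, -6]
midpoint -6.25: f = -1.4375 < 0 → [-6.5, -6.25]

[-6.5, -6.25]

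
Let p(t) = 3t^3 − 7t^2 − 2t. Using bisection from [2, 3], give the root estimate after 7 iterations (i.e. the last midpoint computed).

2.5859375

midpoint 2.5: p = -1.875 < 0 → [2.5, 3]
midpoint 2.75: p = 3.953125 > 0 → [2.5, 2.75]
midpoint 2.625: p = 0.779297 > 0 → [2.5, 2.625]
midpoint 2.5625: p = -0.6106 < 0 → [2.5625, 2.625]
midpoint 2.59375: p = 0.0684 > 0 → [2.5625, 2.59375]
midpoint 2.578125: p = -0.2751 < 0 → [2.578125, 2.59375]
midpoint 2.5859375: p = -0.1043 < 0 → [2.5859375, 2.59375]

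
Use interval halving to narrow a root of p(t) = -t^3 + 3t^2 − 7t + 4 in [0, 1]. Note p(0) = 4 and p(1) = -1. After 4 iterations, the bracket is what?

[0.75, 0.8125]

midpoint 0.5: p = 1.125 > 0 → [0.5, 1]
midpoint 0.75: p = 0.015625 > 0 → [0.75, 1]
midpoint 0.875: p = -0.498047 < 0 → [0.75, 0.875]
midpoint 0.8125: p = -0.2434 < 0 → [0.75, 0.8125]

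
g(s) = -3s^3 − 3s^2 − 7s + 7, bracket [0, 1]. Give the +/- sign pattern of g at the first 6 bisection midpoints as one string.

m = 0.5, g(m) = 2.375 (+); new bracket [0.5, 1]
m = 0.75, g(m) = -1.203125 (−); new bracket [0.5, 0.75]
m = 0.625, g(m) = 0.720703 (+); new bracket [0.625, 0.75]
m = 0.6875, g(m) = -0.2053 (−); new bracket [0.625, 0.6875]
m = 0.65625, g(m) = 0.2664 (+); new bracket [0.65625, 0.6875]
m = 0.671875, g(m) = 0.0327 (+); new bracket [0.671875, 0.6875]

+-+-++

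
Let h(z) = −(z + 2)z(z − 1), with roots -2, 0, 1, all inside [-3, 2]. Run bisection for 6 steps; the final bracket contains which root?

-2

h(-0.5) = -1.125 < 0, so the root lies in [-3, -0.5]
h(-1.75) = -1.203125 < 0, so the root lies in [-3, -1.75]
h(-2.375) = 3.005859 > 0, so the root lies in [-2.375, -1.75]
h(-2.0625) = 0.3948 > 0, so the root lies in [-2.0625, -1.75]
h(-1.90625) = -0.5194 < 0, so the root lies in [-2.0625, -1.90625]
h(-1.984375) = -0.0925 < 0, so the root lies in [-2.0625, -1.984375]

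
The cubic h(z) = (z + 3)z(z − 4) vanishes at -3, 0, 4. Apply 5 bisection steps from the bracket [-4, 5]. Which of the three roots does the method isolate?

4

m = 0.5, h(m) = -6.125 (−); new bracket [0.5, 5]
m = 2.75, h(m) = -19.765625 (−); new bracket [2.75, 5]
m = 3.875, h(m) = -3.330078 (−); new bracket [3.875, 5]
m = 4.4375, h(m) = 14.4392 (+); new bracket [3.875, 4.4375]
m = 4.15625, h(m) = 4.6474 (+); new bracket [3.875, 4.15625]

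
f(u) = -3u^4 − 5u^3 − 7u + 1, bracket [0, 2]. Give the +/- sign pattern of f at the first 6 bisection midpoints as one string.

---+--

f(1) = -14 < 0, so the root lies in [0, 1]
f(0.5) = -3.3125 < 0, so the root lies in [0, 0.5]
f(0.25) = -0.839844 < 0, so the root lies in [0, 0.25]
f(0.125) = 0.1145 > 0, so the root lies in [0.125, 0.25]
f(0.1875) = -0.3492 < 0, so the root lies in [0.125, 0.1875]
f(0.15625) = -0.1146 < 0, so the root lies in [0.125, 0.15625]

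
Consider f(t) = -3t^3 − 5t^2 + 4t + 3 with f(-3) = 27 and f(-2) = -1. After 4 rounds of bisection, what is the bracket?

[-2.125, -2.0625]

f(-2.5) = 8.625 > 0, so the root lies in [-2.5, -2]
f(-2.25) = 2.859375 > 0, so the root lies in [-2.25, -2]
f(-2.125) = 0.708984 > 0, so the root lies in [-2.125, -2]
f(-2.0625) = -0.1985 < 0, so the root lies in [-2.125, -2.0625]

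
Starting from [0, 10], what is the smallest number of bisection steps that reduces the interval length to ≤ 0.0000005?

25

Width after n steps is 10/2^n. Need 2^n ≥ 10/0.0000005 = 20000000.
2^24 = 16777216 < 20000000 ≤ 2^25 = 33554432, so n = 25.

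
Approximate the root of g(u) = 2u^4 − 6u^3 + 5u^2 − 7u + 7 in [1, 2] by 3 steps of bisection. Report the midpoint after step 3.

1.125

midpoint 1.5: g = -2.375 < 0 → [1, 1.5]
midpoint 1.25: g = -0.773438 < 0 → [1, 1.25]
midpoint 1.125: g = 0.11377 > 0 → [1.125, 1.25]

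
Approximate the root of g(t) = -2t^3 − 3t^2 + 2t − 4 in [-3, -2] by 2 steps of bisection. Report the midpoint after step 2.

t = -2.5 gives g = 3.5, positive; keep [-2.5, -2]
t = -2.25 gives g = -0.90625, negative; keep [-2.5, -2.25]

-2.25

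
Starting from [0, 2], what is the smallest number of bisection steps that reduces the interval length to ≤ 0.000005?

19

Width after n steps is 2/2^n. Need 2^n ≥ 2/0.000005 = 400000.
2^18 = 262144 < 400000 ≤ 2^19 = 524288, so n = 19.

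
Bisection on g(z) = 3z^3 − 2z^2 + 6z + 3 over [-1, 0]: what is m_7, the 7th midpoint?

g(-0.5) = -0.875 < 0, so the root lies in [-0.5, 0]
g(-0.25) = 1.328125 > 0, so the root lies in [-0.5, -0.25]
g(-0.375) = 0.310547 > 0, so the root lies in [-0.5, -0.375]
g(-0.4375) = -0.259 < 0, so the root lies in [-0.4375, -0.375]
g(-0.40625) = 0.0313 > 0, so the root lies in [-0.4375, -0.40625]
g(-0.421875) = -0.1125 < 0, so the root lies in [-0.421875, -0.40625]
g(-0.4140625) = -0.0402 < 0, so the root lies in [-0.4140625, -0.40625]

-0.4140625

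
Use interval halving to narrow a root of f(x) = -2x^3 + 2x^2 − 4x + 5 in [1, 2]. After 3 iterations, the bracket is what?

[1.125, 1.25]

x = 1.5 gives f = -3.25, negative; keep [1, 1.5]
x = 1.25 gives f = -0.78125, negative; keep [1, 1.25]
x = 1.125 gives f = 0.183594, positive; keep [1.125, 1.25]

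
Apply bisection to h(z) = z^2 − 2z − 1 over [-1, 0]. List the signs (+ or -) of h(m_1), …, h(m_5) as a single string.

+--+-

m = -0.5, h(m) = 0.25 (+); new bracket [-0.5, 0]
m = -0.25, h(m) = -0.4375 (−); new bracket [-0.5, -0.25]
m = -0.375, h(m) = -0.109375 (−); new bracket [-0.5, -0.375]
m = -0.4375, h(m) = 0.0664 (+); new bracket [-0.4375, -0.375]
m = -0.40625, h(m) = -0.0225 (−); new bracket [-0.4375, -0.40625]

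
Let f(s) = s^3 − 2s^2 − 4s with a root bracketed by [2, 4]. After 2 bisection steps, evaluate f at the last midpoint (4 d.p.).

midpoint 3: f = -3 < 0 → [3, 4]
midpoint 3.5: f = 4.375 > 0 → [3, 3.5]

4.3750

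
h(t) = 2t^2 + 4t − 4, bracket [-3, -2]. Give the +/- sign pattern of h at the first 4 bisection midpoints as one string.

midpoint -2.5: h = -1.5 < 0 → [-3, -2.5]
midpoint -2.75: h = 0.125 > 0 → [-2.75, -2.5]
midpoint -2.625: h = -0.71875 < 0 → [-2.75, -2.625]
midpoint -2.6875: h = -0.3047 < 0 → [-2.75, -2.6875]

-+--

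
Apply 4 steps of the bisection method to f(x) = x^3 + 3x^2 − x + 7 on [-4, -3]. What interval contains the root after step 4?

[-3.8125, -3.75]

x = -3.5 gives f = 4.375, positive; keep [-4, -3.5]
x = -3.75 gives f = 0.203125, positive; keep [-4, -3.75]
x = -3.875 gives f = -2.263672, negative; keep [-3.875, -3.75]
x = -3.8125 gives f = -0.9973, negative; keep [-3.8125, -3.75]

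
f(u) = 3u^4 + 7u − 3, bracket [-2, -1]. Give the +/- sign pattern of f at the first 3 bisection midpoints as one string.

midpoint -1.5: f = 1.6875 > 0 → [-1.5, -1]
midpoint -1.25: f = -4.425781 < 0 → [-1.5, -1.25]
midpoint -1.375: f = -1.901611 < 0 → [-1.5, -1.375]

+--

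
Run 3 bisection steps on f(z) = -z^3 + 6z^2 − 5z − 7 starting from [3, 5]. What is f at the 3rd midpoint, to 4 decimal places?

z = 4 gives f = 5, positive; keep [4, 5]
z = 4.5 gives f = 0.875, positive; keep [4.5, 5]
z = 4.75 gives f = -2.546875, negative; keep [4.5, 4.75]

-2.5469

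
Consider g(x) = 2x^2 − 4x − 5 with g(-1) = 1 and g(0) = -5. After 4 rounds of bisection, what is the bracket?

midpoint -0.5: g = -2.5 < 0 → [-1, -0.5]
midpoint -0.75: g = -0.875 < 0 → [-1, -0.75]
midpoint -0.875: g = 0.03125 > 0 → [-0.875, -0.75]
midpoint -0.8125: g = -0.4297 < 0 → [-0.875, -0.8125]

[-0.875, -0.8125]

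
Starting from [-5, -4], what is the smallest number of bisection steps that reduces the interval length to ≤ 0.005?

8

Width after n steps is 1/2^n. Need 2^n ≥ 1/0.005 = 200.
2^7 = 128 < 200 ≤ 2^8 = 256, so n = 8.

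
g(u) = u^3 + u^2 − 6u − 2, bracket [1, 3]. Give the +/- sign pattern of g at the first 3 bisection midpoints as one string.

midpoint 2: g = -2 < 0 → [2, 3]
midpoint 2.5: g = 4.875 > 0 → [2, 2.5]
midpoint 2.25: g = 0.953125 > 0 → [2, 2.25]

-++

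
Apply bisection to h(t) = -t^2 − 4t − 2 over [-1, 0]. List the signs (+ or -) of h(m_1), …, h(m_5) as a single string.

m = -0.5, h(m) = -0.25 (−); new bracket [-1, -0.5]
m = -0.75, h(m) = 0.4375 (+); new bracket [-0.75, -0.5]
m = -0.625, h(m) = 0.109375 (+); new bracket [-0.625, -0.5]
m = -0.5625, h(m) = -0.0664 (−); new bracket [-0.625, -0.5625]
m = -0.59375, h(m) = 0.0225 (+); new bracket [-0.59375, -0.5625]

-++-+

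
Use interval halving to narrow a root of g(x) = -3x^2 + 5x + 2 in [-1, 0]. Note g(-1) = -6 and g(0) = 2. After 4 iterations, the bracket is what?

[-0.375, -0.3125]

x = -0.5 gives g = -1.25, negative; keep [-0.5, 0]
x = -0.25 gives g = 0.5625, positive; keep [-0.5, -0.25]
x = -0.375 gives g = -0.296875, negative; keep [-0.375, -0.25]
x = -0.3125 gives g = 0.1445, positive; keep [-0.375, -0.3125]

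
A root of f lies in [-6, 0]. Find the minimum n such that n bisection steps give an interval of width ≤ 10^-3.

13

Width after n steps is 6/2^n. Need 2^n ≥ 6/10^-3 = 6000.
2^12 = 4096 < 6000 ≤ 2^13 = 8192, so n = 13.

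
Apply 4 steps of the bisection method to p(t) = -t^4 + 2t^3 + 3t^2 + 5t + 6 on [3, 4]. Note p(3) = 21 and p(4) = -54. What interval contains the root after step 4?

[3.4375, 3.5]

t = 3.5 gives p = -4.0625, negative; keep [3, 3.5]
t = 3.25 gives p = 11.027344, positive; keep [3.25, 3.5]
t = 3.375 gives p = 4.187256, positive; keep [3.375, 3.5]
t = 3.4375 gives p = 0.2471, positive; keep [3.4375, 3.5]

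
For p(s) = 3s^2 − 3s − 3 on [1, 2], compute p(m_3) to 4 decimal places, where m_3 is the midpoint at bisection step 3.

s = 1.5 gives p = -0.75, negative; keep [1.5, 2]
s = 1.75 gives p = 0.9375, positive; keep [1.5, 1.75]
s = 1.625 gives p = 0.046875, positive; keep [1.5, 1.625]

0.0469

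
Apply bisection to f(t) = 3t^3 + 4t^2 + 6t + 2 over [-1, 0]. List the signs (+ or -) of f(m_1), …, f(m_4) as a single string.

-++-

f(-0.5) = -0.375 < 0, so the root lies in [-0.5, 0]
f(-0.25) = 0.703125 > 0, so the root lies in [-0.5, -0.25]
f(-0.375) = 0.154297 > 0, so the root lies in [-0.5, -0.375]
f(-0.4375) = -0.1106 < 0, so the root lies in [-0.4375, -0.375]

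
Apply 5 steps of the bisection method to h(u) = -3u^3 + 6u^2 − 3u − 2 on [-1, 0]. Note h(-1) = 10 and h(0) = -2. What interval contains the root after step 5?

[-0.375, -0.34375]

m = -0.5, h(m) = 1.375 (+); new bracket [-0.5, 0]
m = -0.25, h(m) = -0.828125 (−); new bracket [-0.5, -0.25]
m = -0.375, h(m) = 0.126953 (+); new bracket [-0.375, -0.25]
m = -0.3125, h(m) = -0.385 (−); new bracket [-0.375, -0.3125]
m = -0.34375, h(m) = -0.1379 (−); new bracket [-0.375, -0.34375]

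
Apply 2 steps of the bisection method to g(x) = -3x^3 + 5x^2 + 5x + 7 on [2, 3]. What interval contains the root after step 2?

g(2.5) = 3.875 > 0, so the root lies in [2.5, 3]
g(2.75) = -3.828125 < 0, so the root lies in [2.5, 2.75]

[2.5, 2.75]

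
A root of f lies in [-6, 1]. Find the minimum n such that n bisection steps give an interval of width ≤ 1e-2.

Width after n steps is 7/2^n. Need 2^n ≥ 7/1e-2 = 700.
2^9 = 512 < 700 ≤ 2^10 = 1024, so n = 10.

10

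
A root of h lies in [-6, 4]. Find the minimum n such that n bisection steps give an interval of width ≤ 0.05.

Width after n steps is 10/2^n. Need 2^n ≥ 10/0.05 = 200.
2^7 = 128 < 200 ≤ 2^8 = 256, so n = 8.

8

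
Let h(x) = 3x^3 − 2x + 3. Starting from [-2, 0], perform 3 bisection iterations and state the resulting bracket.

h(-1) = 2 > 0, so the root lies in [-2, -1]
h(-1.5) = -4.125 < 0, so the root lies in [-1.5, -1]
h(-1.25) = -0.359375 < 0, so the root lies in [-1.25, -1]

[-1.25, -1]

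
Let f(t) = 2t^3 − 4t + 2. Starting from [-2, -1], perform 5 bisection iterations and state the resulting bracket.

midpoint -1.5: f = 1.25 > 0 → [-2, -1.5]
midpoint -1.75: f = -1.71875 < 0 → [-1.75, -1.5]
midpoint -1.625: f = -0.082031 < 0 → [-1.625, -1.5]
midpoint -1.5625: f = 0.6206 > 0 → [-1.625, -1.5625]
midpoint -1.59375: f = 0.2786 > 0 → [-1.625, -1.59375]

[-1.625, -1.59375]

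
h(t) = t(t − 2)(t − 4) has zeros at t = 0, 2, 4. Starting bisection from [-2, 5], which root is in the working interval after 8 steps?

midpoint 1.5: h = 1.875 > 0 → [-2, 1.5]
midpoint -0.25: h = -2.390625 < 0 → [-0.25, 1.5]
midpoint 0.625: h = 2.900391 > 0 → [-0.25, 0.625]
midpoint 0.1875: h = 1.2957 > 0 → [-0.25, 0.1875]
midpoint -0.03125: h = -0.2559 < 0 → [-0.03125, 0.1875]
midpoint 0.078125: h = 0.5889 > 0 → [-0.03125, 0.078125]
midpoint 0.0234375: h = 0.1842 > 0 → [-0.03125, 0.0234375]
midpoint -0.00390625: h = -0.0313 < 0 → [-0.00390625, 0.0234375]

0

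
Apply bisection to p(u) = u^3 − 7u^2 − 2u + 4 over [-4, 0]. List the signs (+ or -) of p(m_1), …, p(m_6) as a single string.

--++-+

midpoint -2: p = -28 < 0 → [-2, 0]
midpoint -1: p = -2 < 0 → [-1, 0]
midpoint -0.5: p = 3.125 > 0 → [-1, -0.5]
midpoint -0.75: p = 1.1406 > 0 → [-1, -0.75]
midpoint -0.875: p = -0.2793 < 0 → [-0.875, -0.75]
midpoint -0.8125: p = 0.4675 > 0 → [-0.875, -0.8125]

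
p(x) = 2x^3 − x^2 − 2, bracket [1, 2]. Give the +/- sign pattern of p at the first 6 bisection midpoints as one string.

++--++

midpoint 1.5: p = 2.5 > 0 → [1, 1.5]
midpoint 1.25: p = 0.34375 > 0 → [1, 1.25]
midpoint 1.125: p = -0.417969 < 0 → [1.125, 1.25]
midpoint 1.1875: p = -0.061 < 0 → [1.1875, 1.25]
midpoint 1.21875: p = 0.1352 > 0 → [1.1875, 1.21875]
midpoint 1.203125: p = 0.0356 > 0 → [1.1875, 1.203125]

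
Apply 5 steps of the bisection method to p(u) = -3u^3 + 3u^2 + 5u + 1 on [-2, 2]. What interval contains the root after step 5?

[1.875, 2]

p(0) = 1 > 0, so the root lies in [0, 2]
p(1) = 6 > 0, so the root lies in [1, 2]
p(1.5) = 5.125 > 0, so the root lies in [1.5, 2]
p(1.75) = 2.8594 > 0, so the root lies in [1.75, 2]
p(1.875) = 1.1465 > 0, so the root lies in [1.875, 2]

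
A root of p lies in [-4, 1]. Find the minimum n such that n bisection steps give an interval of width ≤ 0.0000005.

24

Width after n steps is 5/2^n. Need 2^n ≥ 5/0.0000005 = 10000000.
2^23 = 8388608 < 10000000 ≤ 2^24 = 16777216, so n = 24.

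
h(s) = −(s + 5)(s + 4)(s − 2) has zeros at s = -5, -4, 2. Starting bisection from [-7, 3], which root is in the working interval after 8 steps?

2

s = -2 gives h = 24, positive; keep [-2, 3]
s = 0.5 gives h = 37.125, positive; keep [0.5, 3]
s = 1.75 gives h = 9.703125, positive; keep [1.75, 3]
s = 2.375 gives h = -17.6309, negative; keep [1.75, 2.375]
s = 2.0625 gives h = -2.676, negative; keep [1.75, 2.0625]
s = 1.90625 gives h = 3.8241, positive; keep [1.90625, 2.0625]
s = 1.984375 gives h = 0.6531, positive; keep [1.984375, 2.0625]
s = 2.0234375 gives h = -0.9915, negative; keep [1.984375, 2.0234375]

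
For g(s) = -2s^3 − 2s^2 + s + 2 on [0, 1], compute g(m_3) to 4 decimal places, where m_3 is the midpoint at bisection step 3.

g(0.5) = 1.75 > 0, so the root lies in [0.5, 1]
g(0.75) = 0.78125 > 0, so the root lies in [0.75, 1]
g(0.875) = 0.003906 > 0, so the root lies in [0.875, 1]

0.0039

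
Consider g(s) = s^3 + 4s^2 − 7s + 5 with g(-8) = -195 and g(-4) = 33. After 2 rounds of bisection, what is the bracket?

[-6, -5]

m = -6, g(m) = -25 (−); new bracket [-6, -4]
m = -5, g(m) = 15 (+); new bracket [-6, -5]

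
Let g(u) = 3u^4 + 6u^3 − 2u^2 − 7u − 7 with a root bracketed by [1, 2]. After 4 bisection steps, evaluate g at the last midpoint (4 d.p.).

midpoint 1.5: g = 13.4375 > 0 → [1, 1.5]
midpoint 1.25: g = 0.167969 > 0 → [1, 1.25]
midpoint 1.125: g = -4.057861 < 0 → [1.125, 1.25]
midpoint 1.1875: g = -2.1198 < 0 → [1.1875, 1.25]

-2.1198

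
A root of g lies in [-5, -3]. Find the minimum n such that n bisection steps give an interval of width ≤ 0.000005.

19

Width after n steps is 2/2^n. Need 2^n ≥ 2/0.000005 = 400000.
2^18 = 262144 < 400000 ≤ 2^19 = 524288, so n = 19.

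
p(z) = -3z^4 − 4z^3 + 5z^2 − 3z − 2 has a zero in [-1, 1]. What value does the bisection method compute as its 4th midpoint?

-0.375

m = 0, p(m) = -2 (−); new bracket [-1, 0]
m = -0.5, p(m) = 1.0625 (+); new bracket [-0.5, 0]
m = -0.25, p(m) = -0.886719 (−); new bracket [-0.5, -0.25]
m = -0.375, p(m) = -0.0203 (−); new bracket [-0.5, -0.375]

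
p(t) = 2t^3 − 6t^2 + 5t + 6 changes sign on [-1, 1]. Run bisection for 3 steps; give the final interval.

midpoint 0: p = 6 > 0 → [-1, 0]
midpoint -0.5: p = 1.75 > 0 → [-1, -0.5]
midpoint -0.75: p = -1.96875 < 0 → [-0.75, -0.5]

[-0.75, -0.5]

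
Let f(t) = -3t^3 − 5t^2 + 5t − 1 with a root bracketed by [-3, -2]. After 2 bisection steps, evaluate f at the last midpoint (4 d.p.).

m = -2.5, f(m) = 2.125 (+); new bracket [-2.5, -2]
m = -2.25, f(m) = -3.390625 (−); new bracket [-2.5, -2.25]

-3.3906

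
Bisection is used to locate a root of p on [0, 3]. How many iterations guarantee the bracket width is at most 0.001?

Width after n steps is 3/2^n. Need 2^n ≥ 3/0.001 = 3000.
2^11 = 2048 < 3000 ≤ 2^12 = 4096, so n = 12.

12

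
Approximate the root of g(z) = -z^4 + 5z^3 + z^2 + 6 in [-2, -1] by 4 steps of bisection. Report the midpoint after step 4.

midpoint -1.5: g = -13.6875 < 0 → [-1.5, -1]
midpoint -1.25: g = -4.644531 < 0 → [-1.25, -1]
midpoint -1.125: g = -1.455322 < 0 → [-1.125, -1]
midpoint -1.0625: g = -0.1428 < 0 → [-1.0625, -1]

-1.0625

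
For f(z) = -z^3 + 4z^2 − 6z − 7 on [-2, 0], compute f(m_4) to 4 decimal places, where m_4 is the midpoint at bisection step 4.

midpoint -1: f = 4 > 0 → [-1, 0]
midpoint -0.5: f = -2.875 < 0 → [-1, -0.5]
midpoint -0.75: f = 0.171875 > 0 → [-0.75, -0.5]
midpoint -0.625: f = -1.4434 < 0 → [-0.75, -0.625]

-1.4434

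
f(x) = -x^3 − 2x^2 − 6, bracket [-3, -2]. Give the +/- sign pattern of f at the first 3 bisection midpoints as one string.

m = -2.5, f(m) = -2.875 (−); new bracket [-3, -2.5]
m = -2.75, f(m) = -0.328125 (−); new bracket [-3, -2.75]
m = -2.875, f(m) = 1.232422 (+); new bracket [-2.875, -2.75]

--+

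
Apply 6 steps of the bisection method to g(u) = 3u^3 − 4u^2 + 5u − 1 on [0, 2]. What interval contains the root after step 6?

[0.21875, 0.25]

midpoint 1: g = 3 > 0 → [0, 1]
midpoint 0.5: g = 0.875 > 0 → [0, 0.5]
midpoint 0.25: g = 0.046875 > 0 → [0, 0.25]
midpoint 0.125: g = -0.4316 < 0 → [0.125, 0.25]
midpoint 0.1875: g = -0.1833 < 0 → [0.1875, 0.25]
midpoint 0.21875: g = -0.0663 < 0 → [0.21875, 0.25]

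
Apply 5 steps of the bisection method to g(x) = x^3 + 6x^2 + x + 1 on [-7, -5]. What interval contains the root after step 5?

g(-6) = -5 < 0, so the root lies in [-6, -5]
g(-5.5) = 10.625 > 0, so the root lies in [-6, -5.5]
g(-5.75) = 3.515625 > 0, so the root lies in [-6, -5.75]
g(-5.875) = -0.5605 < 0, so the root lies in [-5.875, -5.75]
g(-5.8125) = 1.5222 > 0, so the root lies in [-5.875, -5.8125]

[-5.875, -5.8125]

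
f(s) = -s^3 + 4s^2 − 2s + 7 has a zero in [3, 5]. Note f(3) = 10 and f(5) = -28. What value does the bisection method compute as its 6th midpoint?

midpoint 4: f = -1 < 0 → [3, 4]
midpoint 3.5: f = 6.125 > 0 → [3.5, 4]
midpoint 3.75: f = 3.015625 > 0 → [3.75, 4]
midpoint 3.875: f = 1.127 > 0 → [3.875, 4]
midpoint 3.9375: f = 0.094 > 0 → [3.9375, 4]
midpoint 3.96875: f = -0.4453 < 0 → [3.9375, 3.96875]

3.96875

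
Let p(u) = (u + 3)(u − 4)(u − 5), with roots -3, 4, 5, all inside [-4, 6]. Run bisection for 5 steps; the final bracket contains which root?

midpoint 1: p = 48 > 0 → [-4, 1]
midpoint -1.5: p = 53.625 > 0 → [-4, -1.5]
midpoint -2.75: p = 13.078125 > 0 → [-4, -2.75]
midpoint -3.375: p = -23.1621 < 0 → [-3.375, -2.75]
midpoint -3.0625: p = -3.5588 < 0 → [-3.0625, -2.75]

-3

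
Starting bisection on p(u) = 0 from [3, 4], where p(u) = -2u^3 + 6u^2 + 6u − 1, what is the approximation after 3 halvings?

3.875

midpoint 3.5: p = 7.75 > 0 → [3.5, 4]
midpoint 3.75: p = 0.40625 > 0 → [3.75, 4]
midpoint 3.875: p = -4.027344 < 0 → [3.75, 3.875]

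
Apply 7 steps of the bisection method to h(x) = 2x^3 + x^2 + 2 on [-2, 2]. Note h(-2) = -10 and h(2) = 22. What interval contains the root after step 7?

[-1.21875, -1.1875]

x = 0 gives h = 2, positive; keep [-2, 0]
x = -1 gives h = 1, positive; keep [-2, -1]
x = -1.5 gives h = -2.5, negative; keep [-1.5, -1]
x = -1.25 gives h = -0.3438, negative; keep [-1.25, -1]
x = -1.125 gives h = 0.418, positive; keep [-1.25, -1.125]
x = -1.1875 gives h = 0.061, positive; keep [-1.25, -1.1875]
x = -1.21875 gives h = -0.1352, negative; keep [-1.21875, -1.1875]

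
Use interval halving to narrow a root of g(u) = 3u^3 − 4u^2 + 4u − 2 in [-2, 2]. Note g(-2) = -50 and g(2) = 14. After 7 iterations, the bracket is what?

g(0) = -2 < 0, so the root lies in [0, 2]
g(1) = 1 > 0, so the root lies in [0, 1]
g(0.5) = -0.625 < 0, so the root lies in [0.5, 1]
g(0.75) = 0.0156 > 0, so the root lies in [0.5, 0.75]
g(0.625) = -0.3301 < 0, so the root lies in [0.625, 0.75]
g(0.6875) = -0.1658 < 0, so the root lies in [0.6875, 0.75]
g(0.71875) = -0.0775 < 0, so the root lies in [0.71875, 0.75]

[0.71875, 0.75]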